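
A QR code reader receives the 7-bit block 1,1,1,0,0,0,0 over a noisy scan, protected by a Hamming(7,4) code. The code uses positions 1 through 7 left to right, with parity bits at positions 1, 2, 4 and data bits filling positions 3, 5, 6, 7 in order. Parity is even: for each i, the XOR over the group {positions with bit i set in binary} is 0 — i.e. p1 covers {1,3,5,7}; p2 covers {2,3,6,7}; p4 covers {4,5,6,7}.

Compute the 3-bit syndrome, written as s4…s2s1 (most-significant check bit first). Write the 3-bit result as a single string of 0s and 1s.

s1 (pos 1,3,5,7): 1⊕1⊕0⊕0 = 0
s2 (pos 2,3,6,7): 1⊕1⊕0⊕0 = 0
s4 (pos 4,5,6,7): 0⊕0⊕0⊕0 = 0
Syndrome s4…s1 = 000 → no error.

000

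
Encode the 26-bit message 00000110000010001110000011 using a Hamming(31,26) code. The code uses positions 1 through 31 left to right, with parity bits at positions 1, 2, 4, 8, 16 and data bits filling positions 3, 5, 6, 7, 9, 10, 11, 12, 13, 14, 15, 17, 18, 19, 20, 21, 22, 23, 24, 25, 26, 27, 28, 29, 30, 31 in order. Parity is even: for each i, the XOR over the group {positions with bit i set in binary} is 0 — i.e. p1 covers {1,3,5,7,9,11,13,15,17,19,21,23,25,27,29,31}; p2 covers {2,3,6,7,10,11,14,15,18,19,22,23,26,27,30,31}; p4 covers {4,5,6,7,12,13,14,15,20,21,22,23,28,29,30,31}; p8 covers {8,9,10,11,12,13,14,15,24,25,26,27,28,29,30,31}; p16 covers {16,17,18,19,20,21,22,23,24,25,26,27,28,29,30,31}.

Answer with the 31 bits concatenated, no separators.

1100000101100000010001110000011

Place data at non-parity positions: p1 p2 0 p4 0 0 0 p8 0 1 1 0 0 0 0 p16 0 1 0 0 0 1 1 1 0 0 0 0 0 1 1
p1 (pos 1,3,5,7,9,11,13,15,17,19,21,23,25,27,29,31): XOR of data positions = 0⊕0⊕0⊕0⊕1⊕0⊕0⊕0⊕0⊕0⊕1⊕0⊕0⊕0⊕1 = 1
p2 (pos 2,3,6,7,10,11,14,15,18,19,22,23,26,27,30,31): XOR of data positions = 0⊕0⊕0⊕1⊕1⊕0⊕0⊕1⊕0⊕1⊕1⊕0⊕0⊕1⊕1 = 1
p4 (pos 4,5,6,7,12,13,14,15,20,21,22,23,28,29,30,31): XOR of data positions = 0⊕0⊕0⊕0⊕0⊕0⊕0⊕0⊕0⊕1⊕1⊕0⊕0⊕1⊕1 = 0
p8 (pos 8,9,10,11,12,13,14,15,24,25,26,27,28,29,30,31): XOR of data positions = 0⊕1⊕1⊕0⊕0⊕0⊕0⊕1⊕0⊕0⊕0⊕0⊕0⊕1⊕1 = 1
p16 (pos 16,17,18,19,20,21,22,23,24,25,26,27,28,29,30,31): XOR of data positions = 0⊕1⊕0⊕0⊕0⊕1⊕1⊕1⊕0⊕0⊕0⊕0⊕0⊕1⊕1 = 0
Codeword: 1100000101100000010001110000011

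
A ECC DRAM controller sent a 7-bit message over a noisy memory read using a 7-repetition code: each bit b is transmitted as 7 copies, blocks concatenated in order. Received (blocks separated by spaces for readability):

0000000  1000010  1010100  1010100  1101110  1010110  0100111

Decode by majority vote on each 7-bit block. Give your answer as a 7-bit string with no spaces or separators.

0000111

Block 1 (0000000): 0 ones → 0
Block 2 (1000010): 2 ones → 0
Block 3 (1010100): 3 ones → 0
Block 4 (1010100): 3 ones → 0
Block 5 (1101110): 5 ones → 1
Block 6 (1010110): 4 ones → 1
Block 7 (0100111): 4 ones → 1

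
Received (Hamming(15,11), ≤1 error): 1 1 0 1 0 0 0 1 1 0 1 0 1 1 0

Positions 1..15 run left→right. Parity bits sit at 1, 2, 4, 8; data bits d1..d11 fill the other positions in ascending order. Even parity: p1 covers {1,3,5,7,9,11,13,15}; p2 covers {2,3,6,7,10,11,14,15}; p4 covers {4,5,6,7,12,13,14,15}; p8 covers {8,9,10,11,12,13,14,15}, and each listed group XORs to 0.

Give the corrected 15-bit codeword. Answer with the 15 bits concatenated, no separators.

110100011010100

s1 (pos 1,3,5,7,9,11,13,15): 1⊕0⊕0⊕0⊕1⊕1⊕1⊕0 = 0
s2 (pos 2,3,6,7,10,11,14,15): 1⊕0⊕0⊕0⊕0⊕1⊕1⊕0 = 1
s4 (pos 4,5,6,7,12,13,14,15): 1⊕0⊕0⊕0⊕0⊕1⊕1⊕0 = 1
s8 (pos 8,9,10,11,12,13,14,15): 1⊕1⊕0⊕1⊕0⊕1⊕1⊕0 = 1
Syndrome s8…s1 = 1110 → error at position 14.
Flip position 14: 110100011010110 → 110100011010100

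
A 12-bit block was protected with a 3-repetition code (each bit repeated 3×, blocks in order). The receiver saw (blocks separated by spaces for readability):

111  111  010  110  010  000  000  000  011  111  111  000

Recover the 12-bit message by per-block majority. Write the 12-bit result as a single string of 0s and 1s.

110100001110

Block 1 (111): 3 ones → 1
Block 2 (111): 3 ones → 1
Block 3 (010): 1 one → 0
Block 4 (110): 2 ones → 1
Block 5 (010): 1 one → 0
Block 6 (000): 0 ones → 0
Block 7 (000): 0 ones → 0
Block 8 (000): 0 ones → 0
Block 9 (011): 2 ones → 1
Block 10 (111): 3 ones → 1
Block 11 (111): 3 ones → 1
Block 12 (000): 0 ones → 0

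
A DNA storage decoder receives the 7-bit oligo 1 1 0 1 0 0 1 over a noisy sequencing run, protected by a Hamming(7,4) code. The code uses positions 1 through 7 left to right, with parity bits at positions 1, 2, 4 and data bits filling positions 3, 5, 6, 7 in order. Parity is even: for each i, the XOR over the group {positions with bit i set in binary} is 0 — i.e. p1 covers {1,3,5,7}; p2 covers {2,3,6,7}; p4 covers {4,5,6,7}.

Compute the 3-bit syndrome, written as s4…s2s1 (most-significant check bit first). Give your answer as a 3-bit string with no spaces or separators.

s1 (pos 1,3,5,7): 1⊕0⊕0⊕1 = 0
s2 (pos 2,3,6,7): 1⊕0⊕0⊕1 = 0
s4 (pos 4,5,6,7): 1⊕0⊕0⊕1 = 0
Syndrome s4…s1 = 000 → no error.

000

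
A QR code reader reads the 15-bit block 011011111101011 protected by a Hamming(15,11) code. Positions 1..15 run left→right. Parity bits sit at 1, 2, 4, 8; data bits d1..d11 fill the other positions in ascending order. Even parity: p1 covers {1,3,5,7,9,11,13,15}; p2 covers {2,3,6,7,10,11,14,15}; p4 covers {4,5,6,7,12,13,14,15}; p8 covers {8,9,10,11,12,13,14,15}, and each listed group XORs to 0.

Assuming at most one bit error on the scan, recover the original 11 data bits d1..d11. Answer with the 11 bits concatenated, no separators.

s1 (pos 1,3,5,7,9,11,13,15): 0⊕1⊕1⊕1⊕1⊕0⊕0⊕1 = 1
s2 (pos 2,3,6,7,10,11,14,15): 1⊕1⊕1⊕1⊕1⊕0⊕1⊕1 = 1
s4 (pos 4,5,6,7,12,13,14,15): 0⊕1⊕1⊕1⊕1⊕0⊕1⊕1 = 0
s8 (pos 8,9,10,11,12,13,14,15): 1⊕1⊕1⊕0⊕1⊕0⊕1⊕1 = 0
Syndrome s8…s1 = 0011 → error at position 3.
Flip position 3: 011011111101011 → 010011111101011
Read data bits from positions 3,5,6,7,9,10,11,12,13,14,15: 01111101011

01111101011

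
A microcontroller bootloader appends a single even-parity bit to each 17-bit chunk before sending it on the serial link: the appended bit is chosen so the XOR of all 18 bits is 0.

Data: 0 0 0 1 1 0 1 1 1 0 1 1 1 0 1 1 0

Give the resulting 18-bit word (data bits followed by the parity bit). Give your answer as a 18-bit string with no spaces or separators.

000110111011101100

XOR of the 17 data bits: 0⊕0⊕0⊕1⊕1⊕0⊕1⊕1⊕1⊕0⊕1⊕1⊕1⊕0⊕1⊕1⊕0 = 0
Parity bit = 0 (so all 18 bits XOR to 0).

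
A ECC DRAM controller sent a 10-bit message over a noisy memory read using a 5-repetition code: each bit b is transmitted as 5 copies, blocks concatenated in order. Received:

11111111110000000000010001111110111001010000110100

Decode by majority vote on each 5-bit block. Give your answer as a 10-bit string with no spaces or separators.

1100011000

Block 1 (11111): 5 ones → 1
Block 2 (11111): 5 ones → 1
Block 3 (00000): 0 ones → 0
Block 4 (00000): 0 ones → 0
Block 5 (01000): 1 one → 0
Block 6 (11111): 5 ones → 1
Block 7 (10111): 4 ones → 1
Block 8 (00101): 2 ones → 0
Block 9 (00001): 1 one → 0
Block 10 (10100): 2 ones → 0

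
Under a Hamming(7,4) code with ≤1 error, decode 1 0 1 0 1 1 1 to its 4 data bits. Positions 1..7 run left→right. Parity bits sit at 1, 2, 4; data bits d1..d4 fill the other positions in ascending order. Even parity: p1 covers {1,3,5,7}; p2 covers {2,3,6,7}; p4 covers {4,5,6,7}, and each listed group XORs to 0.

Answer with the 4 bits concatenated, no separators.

1101

s1 (pos 1,3,5,7): 1⊕1⊕1⊕1 = 0
s2 (pos 2,3,6,7): 0⊕1⊕1⊕1 = 1
s4 (pos 4,5,6,7): 0⊕1⊕1⊕1 = 1
Syndrome s4…s1 = 110 → error at position 6.
Flip position 6: 1010111 → 1010101
Read data bits from positions 3,5,6,7: 1101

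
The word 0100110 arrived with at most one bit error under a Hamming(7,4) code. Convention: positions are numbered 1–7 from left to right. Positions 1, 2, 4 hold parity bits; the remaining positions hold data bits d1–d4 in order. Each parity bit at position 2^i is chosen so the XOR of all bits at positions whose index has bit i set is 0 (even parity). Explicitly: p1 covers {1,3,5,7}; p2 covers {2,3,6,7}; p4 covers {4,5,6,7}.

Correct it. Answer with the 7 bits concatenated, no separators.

1100110

s1 (pos 1,3,5,7): 0⊕0⊕1⊕0 = 1
s2 (pos 2,3,6,7): 1⊕0⊕1⊕0 = 0
s4 (pos 4,5,6,7): 0⊕1⊕1⊕0 = 0
Syndrome s4…s1 = 001 → error at position 1.
Flip position 1: 0100110 → 1100110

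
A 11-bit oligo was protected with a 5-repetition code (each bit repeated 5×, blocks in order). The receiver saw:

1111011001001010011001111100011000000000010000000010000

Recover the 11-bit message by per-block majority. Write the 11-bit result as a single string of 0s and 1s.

11001000000

Block 1 (11110): 4 ones → 1
Block 2 (11001): 3 ones → 1
Block 3 (00101): 2 ones → 0
Block 4 (00110): 2 ones → 0
Block 5 (01111): 4 ones → 1
Block 6 (10001): 2 ones → 0
Block 7 (10000): 1 one → 0
Block 8 (00000): 0 ones → 0
Block 9 (01000): 1 one → 0
Block 10 (00000): 0 ones → 0
Block 11 (10000): 1 one → 0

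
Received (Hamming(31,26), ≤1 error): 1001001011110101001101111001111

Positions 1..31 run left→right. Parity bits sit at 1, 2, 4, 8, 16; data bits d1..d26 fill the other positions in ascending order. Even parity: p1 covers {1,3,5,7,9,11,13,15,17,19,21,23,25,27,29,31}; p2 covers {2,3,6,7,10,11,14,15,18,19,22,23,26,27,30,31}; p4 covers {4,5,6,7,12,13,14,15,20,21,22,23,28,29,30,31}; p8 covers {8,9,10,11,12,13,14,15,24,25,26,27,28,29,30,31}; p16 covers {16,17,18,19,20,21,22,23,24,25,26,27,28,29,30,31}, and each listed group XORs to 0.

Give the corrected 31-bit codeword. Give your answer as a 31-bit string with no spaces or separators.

1001001011110101001101111001110

s1 (pos 1,3,5,7,9,11,13,15,17,19,21,23,25,27,29,31): 1⊕0⊕0⊕1⊕1⊕1⊕0⊕0⊕0⊕1⊕0⊕1⊕1⊕0⊕1⊕1 = 1
s2 (pos 2,3,6,7,10,11,14,15,18,19,22,23,26,27,30,31): 0⊕0⊕0⊕1⊕1⊕1⊕1⊕0⊕0⊕1⊕1⊕1⊕0⊕0⊕1⊕1 = 1
s4 (pos 4,5,6,7,12,13,14,15,20,21,22,23,28,29,30,31): 1⊕0⊕0⊕1⊕1⊕0⊕1⊕0⊕1⊕0⊕1⊕1⊕1⊕1⊕1⊕1 = 1
s8 (pos 8,9,10,11,12,13,14,15,24,25,26,27,28,29,30,31): 0⊕1⊕1⊕1⊕1⊕0⊕1⊕0⊕1⊕1⊕0⊕0⊕1⊕1⊕1⊕1 = 1
s16 (pos 16,17,18,19,20,21,22,23,24,25,26,27,28,29,30,31): 1⊕0⊕0⊕1⊕1⊕0⊕1⊕1⊕1⊕1⊕0⊕0⊕1⊕1⊕1⊕1 = 1
Syndrome s16…s1 = 11111 → error at position 31.
Flip position 31: 1001001011110101001101111001111 → 1001001011110101001101111001110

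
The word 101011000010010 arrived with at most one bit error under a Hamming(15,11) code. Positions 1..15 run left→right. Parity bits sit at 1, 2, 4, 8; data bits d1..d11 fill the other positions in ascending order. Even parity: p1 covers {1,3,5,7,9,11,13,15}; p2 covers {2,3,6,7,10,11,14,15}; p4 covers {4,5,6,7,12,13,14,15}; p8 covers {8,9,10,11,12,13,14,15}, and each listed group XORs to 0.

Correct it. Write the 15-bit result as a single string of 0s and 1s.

s1 (pos 1,3,5,7,9,11,13,15): 1⊕1⊕1⊕0⊕0⊕1⊕0⊕0 = 0
s2 (pos 2,3,6,7,10,11,14,15): 0⊕1⊕1⊕0⊕0⊕1⊕1⊕0 = 0
s4 (pos 4,5,6,7,12,13,14,15): 0⊕1⊕1⊕0⊕0⊕0⊕1⊕0 = 1
s8 (pos 8,9,10,11,12,13,14,15): 0⊕0⊕0⊕1⊕0⊕0⊕1⊕0 = 0
Syndrome s8…s1 = 0100 → error at position 4.
Flip position 4: 101011000010010 → 101111000010010

101111000010010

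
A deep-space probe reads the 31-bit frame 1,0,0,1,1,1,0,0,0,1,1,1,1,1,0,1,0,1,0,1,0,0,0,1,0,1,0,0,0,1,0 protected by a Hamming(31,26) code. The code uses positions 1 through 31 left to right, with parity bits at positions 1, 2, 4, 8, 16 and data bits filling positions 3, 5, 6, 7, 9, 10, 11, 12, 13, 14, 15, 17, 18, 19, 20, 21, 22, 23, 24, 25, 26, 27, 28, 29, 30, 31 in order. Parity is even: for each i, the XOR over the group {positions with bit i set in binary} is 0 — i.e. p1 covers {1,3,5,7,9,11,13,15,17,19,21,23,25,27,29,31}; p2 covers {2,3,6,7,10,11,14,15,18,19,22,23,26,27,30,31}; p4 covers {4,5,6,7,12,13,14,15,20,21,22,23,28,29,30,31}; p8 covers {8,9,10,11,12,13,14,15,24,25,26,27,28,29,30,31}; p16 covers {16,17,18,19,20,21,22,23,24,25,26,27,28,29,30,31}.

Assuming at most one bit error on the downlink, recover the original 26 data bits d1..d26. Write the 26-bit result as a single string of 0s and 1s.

s1 (pos 1,3,5,7,9,11,13,15,17,19,21,23,25,27,29,31): 1⊕0⊕1⊕0⊕0⊕1⊕1⊕0⊕0⊕0⊕0⊕0⊕0⊕0⊕0⊕0 = 0
s2 (pos 2,3,6,7,10,11,14,15,18,19,22,23,26,27,30,31): 0⊕0⊕1⊕0⊕1⊕1⊕1⊕0⊕1⊕0⊕0⊕0⊕1⊕0⊕1⊕0 = 1
s4 (pos 4,5,6,7,12,13,14,15,20,21,22,23,28,29,30,31): 1⊕1⊕1⊕0⊕1⊕1⊕1⊕0⊕1⊕0⊕0⊕0⊕0⊕0⊕1⊕0 = 0
s8 (pos 8,9,10,11,12,13,14,15,24,25,26,27,28,29,30,31): 0⊕0⊕1⊕1⊕1⊕1⊕1⊕0⊕1⊕0⊕1⊕0⊕0⊕0⊕1⊕0 = 0
s16 (pos 16,17,18,19,20,21,22,23,24,25,26,27,28,29,30,31): 1⊕0⊕1⊕0⊕1⊕0⊕0⊕0⊕1⊕0⊕1⊕0⊕0⊕0⊕1⊕0 = 0
Syndrome s16…s1 = 00010 → error at position 2.
Flip position 2: 1001110001111101010100010100010 → 1101110001111101010100010100010
Read data bits from positions 3,5,6,7,9,10,11,12,13,14,15,17,18,19,20,21,22,23,24,25,26,27,28,29,30,31: 01100111110010100010100010

01100111110010100010100010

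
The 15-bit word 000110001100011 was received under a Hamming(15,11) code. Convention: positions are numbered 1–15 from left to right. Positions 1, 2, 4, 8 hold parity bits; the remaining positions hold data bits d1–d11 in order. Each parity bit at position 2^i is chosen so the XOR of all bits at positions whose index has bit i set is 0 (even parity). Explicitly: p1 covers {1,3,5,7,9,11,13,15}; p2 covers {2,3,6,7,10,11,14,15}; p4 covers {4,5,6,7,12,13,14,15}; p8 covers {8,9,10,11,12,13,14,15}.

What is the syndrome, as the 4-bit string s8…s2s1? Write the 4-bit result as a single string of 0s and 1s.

0011

s1 (pos 1,3,5,7,9,11,13,15): 0⊕0⊕1⊕0⊕1⊕0⊕0⊕1 = 1
s2 (pos 2,3,6,7,10,11,14,15): 0⊕0⊕0⊕0⊕1⊕0⊕1⊕1 = 1
s4 (pos 4,5,6,7,12,13,14,15): 1⊕1⊕0⊕0⊕0⊕0⊕1⊕1 = 0
s8 (pos 8,9,10,11,12,13,14,15): 0⊕1⊕1⊕0⊕0⊕0⊕1⊕1 = 0
Syndrome s8…s1 = 0011 → error at position 3.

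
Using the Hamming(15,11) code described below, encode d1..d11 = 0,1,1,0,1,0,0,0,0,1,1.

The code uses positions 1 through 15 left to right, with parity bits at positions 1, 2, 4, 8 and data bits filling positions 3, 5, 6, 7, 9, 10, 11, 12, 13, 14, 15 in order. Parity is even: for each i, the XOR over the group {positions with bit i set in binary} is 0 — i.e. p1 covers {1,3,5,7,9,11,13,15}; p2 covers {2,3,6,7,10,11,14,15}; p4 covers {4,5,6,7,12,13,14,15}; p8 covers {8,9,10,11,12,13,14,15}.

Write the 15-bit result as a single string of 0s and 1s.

Place data at non-parity positions: p1 p2 0 p4 1 1 0 p8 1 0 0 0 0 1 1
p1 (pos 1,3,5,7,9,11,13,15): XOR of data positions = 0⊕1⊕0⊕1⊕0⊕0⊕1 = 1
p2 (pos 2,3,6,7,10,11,14,15): XOR of data positions = 0⊕1⊕0⊕0⊕0⊕1⊕1 = 1
p4 (pos 4,5,6,7,12,13,14,15): XOR of data positions = 1⊕1⊕0⊕0⊕0⊕1⊕1 = 0
p8 (pos 8,9,10,11,12,13,14,15): XOR of data positions = 1⊕0⊕0⊕0⊕0⊕1⊕1 = 1
Codeword: 110011011000011

110011011000011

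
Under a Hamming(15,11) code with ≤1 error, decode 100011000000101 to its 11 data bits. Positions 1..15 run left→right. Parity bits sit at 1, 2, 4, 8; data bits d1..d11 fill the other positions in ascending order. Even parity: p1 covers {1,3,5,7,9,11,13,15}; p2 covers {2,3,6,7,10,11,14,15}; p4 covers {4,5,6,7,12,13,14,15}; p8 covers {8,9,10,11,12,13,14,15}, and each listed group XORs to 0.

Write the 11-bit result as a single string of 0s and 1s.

s1 (pos 1,3,5,7,9,11,13,15): 1⊕0⊕1⊕0⊕0⊕0⊕1⊕1 = 0
s2 (pos 2,3,6,7,10,11,14,15): 0⊕0⊕1⊕0⊕0⊕0⊕0⊕1 = 0
s4 (pos 4,5,6,7,12,13,14,15): 0⊕1⊕1⊕0⊕0⊕1⊕0⊕1 = 0
s8 (pos 8,9,10,11,12,13,14,15): 0⊕0⊕0⊕0⊕0⊕1⊕0⊕1 = 0
Syndrome s8…s1 = 0000 → no error.
Read data bits from positions 3,5,6,7,9,10,11,12,13,14,15: 01100000101

01100000101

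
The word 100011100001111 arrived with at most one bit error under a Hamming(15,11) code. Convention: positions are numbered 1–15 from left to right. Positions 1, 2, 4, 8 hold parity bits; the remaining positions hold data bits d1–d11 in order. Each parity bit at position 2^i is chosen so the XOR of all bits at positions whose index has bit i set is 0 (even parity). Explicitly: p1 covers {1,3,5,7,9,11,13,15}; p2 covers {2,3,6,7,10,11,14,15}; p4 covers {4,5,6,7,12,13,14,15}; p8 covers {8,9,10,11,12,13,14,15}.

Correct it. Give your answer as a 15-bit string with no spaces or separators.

100001100001111

s1 (pos 1,3,5,7,9,11,13,15): 1⊕0⊕1⊕1⊕0⊕0⊕1⊕1 = 1
s2 (pos 2,3,6,7,10,11,14,15): 0⊕0⊕1⊕1⊕0⊕0⊕1⊕1 = 0
s4 (pos 4,5,6,7,12,13,14,15): 0⊕1⊕1⊕1⊕1⊕1⊕1⊕1 = 1
s8 (pos 8,9,10,11,12,13,14,15): 0⊕0⊕0⊕0⊕1⊕1⊕1⊕1 = 0
Syndrome s8…s1 = 0101 → error at position 5.
Flip position 5: 100011100001111 → 100001100001111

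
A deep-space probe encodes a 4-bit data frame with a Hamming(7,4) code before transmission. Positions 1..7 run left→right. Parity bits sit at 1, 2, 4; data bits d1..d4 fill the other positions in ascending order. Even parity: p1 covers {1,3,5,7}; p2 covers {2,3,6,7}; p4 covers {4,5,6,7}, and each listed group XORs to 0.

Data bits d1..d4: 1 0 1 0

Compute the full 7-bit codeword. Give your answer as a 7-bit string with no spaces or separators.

1011010

Place data at non-parity positions: p1 p2 1 p4 0 1 0
p1 (pos 1,3,5,7): XOR of data positions = 1⊕0⊕0 = 1
p2 (pos 2,3,6,7): XOR of data positions = 1⊕1⊕0 = 0
p4 (pos 4,5,6,7): XOR of data positions = 0⊕1⊕0 = 1
Codeword: 1011010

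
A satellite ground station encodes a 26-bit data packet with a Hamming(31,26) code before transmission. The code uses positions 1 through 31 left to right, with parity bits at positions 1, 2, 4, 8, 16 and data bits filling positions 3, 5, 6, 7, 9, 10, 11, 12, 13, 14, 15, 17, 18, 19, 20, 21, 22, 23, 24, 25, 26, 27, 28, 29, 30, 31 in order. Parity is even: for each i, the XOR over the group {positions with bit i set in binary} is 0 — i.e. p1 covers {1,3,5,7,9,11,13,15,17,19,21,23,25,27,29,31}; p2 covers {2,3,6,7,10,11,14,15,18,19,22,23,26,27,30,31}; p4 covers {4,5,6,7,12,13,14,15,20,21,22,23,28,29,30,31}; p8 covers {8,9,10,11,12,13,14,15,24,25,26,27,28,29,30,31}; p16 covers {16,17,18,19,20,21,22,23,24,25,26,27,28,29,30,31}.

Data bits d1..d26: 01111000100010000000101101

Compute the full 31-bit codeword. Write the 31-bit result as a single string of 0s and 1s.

0101111010001001010000000101101

Place data at non-parity positions: p1 p2 0 p4 1 1 1 p8 1 0 0 0 1 0 0 p16 0 1 0 0 0 0 0 0 0 1 0 1 1 0 1
p1 (pos 1,3,5,7,9,11,13,15,17,19,21,23,25,27,29,31): XOR of data positions = 0⊕1⊕1⊕1⊕0⊕1⊕0⊕0⊕0⊕0⊕0⊕0⊕0⊕1⊕1 = 0
p2 (pos 2,3,6,7,10,11,14,15,18,19,22,23,26,27,30,31): XOR of data positions = 0⊕1⊕1⊕0⊕0⊕0⊕0⊕1⊕0⊕0⊕0⊕1⊕0⊕0⊕1 = 1
p4 (pos 4,5,6,7,12,13,14,15,20,21,22,23,28,29,30,31): XOR of data positions = 1⊕1⊕1⊕0⊕1⊕0⊕0⊕0⊕0⊕0⊕0⊕1⊕1⊕0⊕1 = 1
p8 (pos 8,9,10,11,12,13,14,15,24,25,26,27,28,29,30,31): XOR of data positions = 1⊕0⊕0⊕0⊕1⊕0⊕0⊕0⊕0⊕1⊕0⊕1⊕1⊕0⊕1 = 0
p16 (pos 16,17,18,19,20,21,22,23,24,25,26,27,28,29,30,31): XOR of data positions = 0⊕1⊕0⊕0⊕0⊕0⊕0⊕0⊕0⊕1⊕0⊕1⊕1⊕0⊕1 = 1
Codeword: 0101111010001001010000000101101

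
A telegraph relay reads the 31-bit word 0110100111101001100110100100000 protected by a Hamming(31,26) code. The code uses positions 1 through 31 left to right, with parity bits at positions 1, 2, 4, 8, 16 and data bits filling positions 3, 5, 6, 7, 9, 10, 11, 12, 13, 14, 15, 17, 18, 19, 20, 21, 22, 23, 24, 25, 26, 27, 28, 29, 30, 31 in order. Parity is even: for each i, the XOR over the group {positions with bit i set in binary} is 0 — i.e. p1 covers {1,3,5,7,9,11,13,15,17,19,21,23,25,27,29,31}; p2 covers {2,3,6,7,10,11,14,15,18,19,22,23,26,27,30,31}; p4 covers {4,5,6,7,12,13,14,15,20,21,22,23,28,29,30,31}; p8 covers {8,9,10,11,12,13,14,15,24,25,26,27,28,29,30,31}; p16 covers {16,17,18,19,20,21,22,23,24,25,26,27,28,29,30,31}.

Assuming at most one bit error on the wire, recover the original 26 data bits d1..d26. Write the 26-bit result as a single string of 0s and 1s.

11001110100100110100100000

s1 (pos 1,3,5,7,9,11,13,15,17,19,21,23,25,27,29,31): 0⊕1⊕1⊕0⊕1⊕1⊕1⊕0⊕1⊕0⊕1⊕1⊕0⊕0⊕0⊕0 = 0
s2 (pos 2,3,6,7,10,11,14,15,18,19,22,23,26,27,30,31): 1⊕1⊕0⊕0⊕1⊕1⊕0⊕0⊕0⊕0⊕0⊕1⊕1⊕0⊕0⊕0 = 0
s4 (pos 4,5,6,7,12,13,14,15,20,21,22,23,28,29,30,31): 0⊕1⊕0⊕0⊕0⊕1⊕0⊕0⊕1⊕1⊕0⊕1⊕0⊕0⊕0⊕0 = 1
s8 (pos 8,9,10,11,12,13,14,15,24,25,26,27,28,29,30,31): 1⊕1⊕1⊕1⊕0⊕1⊕0⊕0⊕0⊕0⊕1⊕0⊕0⊕0⊕0⊕0 = 0
s16 (pos 16,17,18,19,20,21,22,23,24,25,26,27,28,29,30,31): 1⊕1⊕0⊕0⊕1⊕1⊕0⊕1⊕0⊕0⊕1⊕0⊕0⊕0⊕0⊕0 = 0
Syndrome s16…s1 = 00100 → error at position 4.
Flip position 4: 0110100111101001100110100100000 → 0111100111101001100110100100000
Read data bits from positions 3,5,6,7,9,10,11,12,13,14,15,17,18,19,20,21,22,23,24,25,26,27,28,29,30,31: 11001110100100110100100000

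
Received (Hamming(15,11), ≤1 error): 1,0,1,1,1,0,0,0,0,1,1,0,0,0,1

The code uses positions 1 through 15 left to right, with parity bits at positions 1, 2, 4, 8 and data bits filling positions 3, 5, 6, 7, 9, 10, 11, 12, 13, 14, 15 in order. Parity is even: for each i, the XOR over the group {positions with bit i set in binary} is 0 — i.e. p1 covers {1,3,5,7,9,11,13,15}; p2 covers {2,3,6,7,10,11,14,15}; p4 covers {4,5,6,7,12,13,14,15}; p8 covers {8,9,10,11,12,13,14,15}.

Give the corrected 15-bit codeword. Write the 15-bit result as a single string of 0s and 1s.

s1 (pos 1,3,5,7,9,11,13,15): 1⊕1⊕1⊕0⊕0⊕1⊕0⊕1 = 1
s2 (pos 2,3,6,7,10,11,14,15): 0⊕1⊕0⊕0⊕1⊕1⊕0⊕1 = 0
s4 (pos 4,5,6,7,12,13,14,15): 1⊕1⊕0⊕0⊕0⊕0⊕0⊕1 = 1
s8 (pos 8,9,10,11,12,13,14,15): 0⊕0⊕1⊕1⊕0⊕0⊕0⊕1 = 1
Syndrome s8…s1 = 1101 → error at position 13.
Flip position 13: 101110000110001 → 101110000110101

101110000110101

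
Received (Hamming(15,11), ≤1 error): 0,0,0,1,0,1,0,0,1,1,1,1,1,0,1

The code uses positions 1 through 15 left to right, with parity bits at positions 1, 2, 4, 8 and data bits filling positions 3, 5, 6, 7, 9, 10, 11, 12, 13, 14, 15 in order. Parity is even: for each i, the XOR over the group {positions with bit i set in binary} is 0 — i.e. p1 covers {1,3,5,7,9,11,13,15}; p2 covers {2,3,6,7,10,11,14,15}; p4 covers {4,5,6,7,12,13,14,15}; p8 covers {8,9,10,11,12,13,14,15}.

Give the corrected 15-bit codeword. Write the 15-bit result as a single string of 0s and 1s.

000001001111101

s1 (pos 1,3,5,7,9,11,13,15): 0⊕0⊕0⊕0⊕1⊕1⊕1⊕1 = 0
s2 (pos 2,3,6,7,10,11,14,15): 0⊕0⊕1⊕0⊕1⊕1⊕0⊕1 = 0
s4 (pos 4,5,6,7,12,13,14,15): 1⊕0⊕1⊕0⊕1⊕1⊕0⊕1 = 1
s8 (pos 8,9,10,11,12,13,14,15): 0⊕1⊕1⊕1⊕1⊕1⊕0⊕1 = 0
Syndrome s8…s1 = 0100 → error at position 4.
Flip position 4: 000101001111101 → 000001001111101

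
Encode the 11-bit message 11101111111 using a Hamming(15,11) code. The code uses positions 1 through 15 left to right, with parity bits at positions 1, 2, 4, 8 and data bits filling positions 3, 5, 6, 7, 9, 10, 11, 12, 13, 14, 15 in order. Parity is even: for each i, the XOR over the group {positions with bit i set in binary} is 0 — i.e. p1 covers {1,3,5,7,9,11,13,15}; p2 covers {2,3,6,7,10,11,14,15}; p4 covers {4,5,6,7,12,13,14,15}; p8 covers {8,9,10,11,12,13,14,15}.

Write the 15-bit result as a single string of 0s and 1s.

001011011111111

Place data at non-parity positions: p1 p2 1 p4 1 1 0 p8 1 1 1 1 1 1 1
p1 (pos 1,3,5,7,9,11,13,15): XOR of data positions = 1⊕1⊕0⊕1⊕1⊕1⊕1 = 0
p2 (pos 2,3,6,7,10,11,14,15): XOR of data positions = 1⊕1⊕0⊕1⊕1⊕1⊕1 = 0
p4 (pos 4,5,6,7,12,13,14,15): XOR of data positions = 1⊕1⊕0⊕1⊕1⊕1⊕1 = 0
p8 (pos 8,9,10,11,12,13,14,15): XOR of data positions = 1⊕1⊕1⊕1⊕1⊕1⊕1 = 1
Codeword: 001011011111111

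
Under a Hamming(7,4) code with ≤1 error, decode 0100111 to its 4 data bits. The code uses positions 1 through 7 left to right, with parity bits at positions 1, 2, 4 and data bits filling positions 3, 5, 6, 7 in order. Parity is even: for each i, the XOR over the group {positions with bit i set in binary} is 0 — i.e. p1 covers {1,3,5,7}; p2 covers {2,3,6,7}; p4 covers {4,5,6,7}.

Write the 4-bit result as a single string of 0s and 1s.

s1 (pos 1,3,5,7): 0⊕0⊕1⊕1 = 0
s2 (pos 2,3,6,7): 1⊕0⊕1⊕1 = 1
s4 (pos 4,5,6,7): 0⊕1⊕1⊕1 = 1
Syndrome s4…s1 = 110 → error at position 6.
Flip position 6: 0100111 → 0100101
Read data bits from positions 3,5,6,7: 0101

0101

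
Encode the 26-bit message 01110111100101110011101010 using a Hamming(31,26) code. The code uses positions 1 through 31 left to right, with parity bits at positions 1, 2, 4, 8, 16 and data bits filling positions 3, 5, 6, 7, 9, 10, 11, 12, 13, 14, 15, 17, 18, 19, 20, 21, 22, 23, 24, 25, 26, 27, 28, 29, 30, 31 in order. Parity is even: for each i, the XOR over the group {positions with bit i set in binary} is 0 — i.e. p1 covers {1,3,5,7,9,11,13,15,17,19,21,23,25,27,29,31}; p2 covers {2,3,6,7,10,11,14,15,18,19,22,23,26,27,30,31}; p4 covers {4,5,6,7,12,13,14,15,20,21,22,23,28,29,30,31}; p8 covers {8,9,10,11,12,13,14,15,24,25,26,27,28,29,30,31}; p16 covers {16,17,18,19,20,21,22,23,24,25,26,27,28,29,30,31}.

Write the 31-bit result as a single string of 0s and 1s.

0101111101111001101110011101010

Place data at non-parity positions: p1 p2 0 p4 1 1 1 p8 0 1 1 1 1 0 0 p16 1 0 1 1 1 0 0 1 1 1 0 1 0 1 0
p1 (pos 1,3,5,7,9,11,13,15,17,19,21,23,25,27,29,31): XOR of data positions = 0⊕1⊕1⊕0⊕1⊕1⊕0⊕1⊕1⊕1⊕0⊕1⊕0⊕0⊕0 = 0
p2 (pos 2,3,6,7,10,11,14,15,18,19,22,23,26,27,30,31): XOR of data positions = 0⊕1⊕1⊕1⊕1⊕0⊕0⊕0⊕1⊕0⊕0⊕1⊕0⊕1⊕0 = 1
p4 (pos 4,5,6,7,12,13,14,15,20,21,22,23,28,29,30,31): XOR of data positions = 1⊕1⊕1⊕1⊕1⊕0⊕0⊕1⊕1⊕0⊕0⊕1⊕0⊕1⊕0 = 1
p8 (pos 8,9,10,11,12,13,14,15,24,25,26,27,28,29,30,31): XOR of data positions = 0⊕1⊕1⊕1⊕1⊕0⊕0⊕1⊕1⊕1⊕0⊕1⊕0⊕1⊕0 = 1
p16 (pos 16,17,18,19,20,21,22,23,24,25,26,27,28,29,30,31): XOR of data positions = 1⊕0⊕1⊕1⊕1⊕0⊕0⊕1⊕1⊕1⊕0⊕1⊕0⊕1⊕0 = 1
Codeword: 0101111101111001101110011101010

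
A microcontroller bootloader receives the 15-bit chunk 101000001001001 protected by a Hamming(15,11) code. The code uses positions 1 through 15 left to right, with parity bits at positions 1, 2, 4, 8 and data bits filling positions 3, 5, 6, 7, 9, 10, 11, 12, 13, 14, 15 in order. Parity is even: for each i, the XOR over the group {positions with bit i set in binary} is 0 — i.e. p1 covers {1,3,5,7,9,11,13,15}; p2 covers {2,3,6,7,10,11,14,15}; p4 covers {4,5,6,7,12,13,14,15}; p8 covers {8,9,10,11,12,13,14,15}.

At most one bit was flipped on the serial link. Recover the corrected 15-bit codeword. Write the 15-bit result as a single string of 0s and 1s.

101000011001001

s1 (pos 1,3,5,7,9,11,13,15): 1⊕1⊕0⊕0⊕1⊕0⊕0⊕1 = 0
s2 (pos 2,3,6,7,10,11,14,15): 0⊕1⊕0⊕0⊕0⊕0⊕0⊕1 = 0
s4 (pos 4,5,6,7,12,13,14,15): 0⊕0⊕0⊕0⊕1⊕0⊕0⊕1 = 0
s8 (pos 8,9,10,11,12,13,14,15): 0⊕1⊕0⊕0⊕1⊕0⊕0⊕1 = 1
Syndrome s8…s1 = 1000 → error at position 8.
Flip position 8: 101000001001001 → 101000011001001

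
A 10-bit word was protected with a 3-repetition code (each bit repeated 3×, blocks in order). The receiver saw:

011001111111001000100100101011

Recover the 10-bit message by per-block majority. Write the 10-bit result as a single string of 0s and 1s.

Block 1 (011): 2 ones → 1
Block 2 (001): 1 one → 0
Block 3 (111): 3 ones → 1
Block 4 (111): 3 ones → 1
Block 5 (001): 1 one → 0
Block 6 (000): 0 ones → 0
Block 7 (100): 1 one → 0
Block 8 (100): 1 one → 0
Block 9 (101): 2 ones → 1
Block 10 (011): 2 ones → 1

1011000011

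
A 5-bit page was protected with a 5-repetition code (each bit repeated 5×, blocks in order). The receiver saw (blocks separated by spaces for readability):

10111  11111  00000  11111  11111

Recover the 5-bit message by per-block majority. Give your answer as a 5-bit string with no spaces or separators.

11011

Block 1 (10111): 4 ones → 1
Block 2 (11111): 5 ones → 1
Block 3 (00000): 0 ones → 0
Block 4 (11111): 5 ones → 1
Block 5 (11111): 5 ones → 1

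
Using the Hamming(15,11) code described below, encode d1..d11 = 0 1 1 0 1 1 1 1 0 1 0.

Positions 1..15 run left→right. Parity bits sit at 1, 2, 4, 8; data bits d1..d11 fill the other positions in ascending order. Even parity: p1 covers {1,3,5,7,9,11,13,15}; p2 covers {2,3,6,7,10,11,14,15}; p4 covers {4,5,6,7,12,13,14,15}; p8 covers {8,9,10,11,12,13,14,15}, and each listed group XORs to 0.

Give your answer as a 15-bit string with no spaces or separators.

Place data at non-parity positions: p1 p2 0 p4 1 1 0 p8 1 1 1 1 0 1 0
p1 (pos 1,3,5,7,9,11,13,15): XOR of data positions = 0⊕1⊕0⊕1⊕1⊕0⊕0 = 1
p2 (pos 2,3,6,7,10,11,14,15): XOR of data positions = 0⊕1⊕0⊕1⊕1⊕1⊕0 = 0
p4 (pos 4,5,6,7,12,13,14,15): XOR of data positions = 1⊕1⊕0⊕1⊕0⊕1⊕0 = 0
p8 (pos 8,9,10,11,12,13,14,15): XOR of data positions = 1⊕1⊕1⊕1⊕0⊕1⊕0 = 1
Codeword: 100011011111010

100011011111010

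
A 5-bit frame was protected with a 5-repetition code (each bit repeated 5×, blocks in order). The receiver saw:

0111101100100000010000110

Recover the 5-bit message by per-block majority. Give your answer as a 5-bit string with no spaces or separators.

10000

Block 1 (01111): 4 ones → 1
Block 2 (01100): 2 ones → 0
Block 3 (10000): 1 one → 0
Block 4 (00100): 1 one → 0
Block 5 (00110): 2 ones → 0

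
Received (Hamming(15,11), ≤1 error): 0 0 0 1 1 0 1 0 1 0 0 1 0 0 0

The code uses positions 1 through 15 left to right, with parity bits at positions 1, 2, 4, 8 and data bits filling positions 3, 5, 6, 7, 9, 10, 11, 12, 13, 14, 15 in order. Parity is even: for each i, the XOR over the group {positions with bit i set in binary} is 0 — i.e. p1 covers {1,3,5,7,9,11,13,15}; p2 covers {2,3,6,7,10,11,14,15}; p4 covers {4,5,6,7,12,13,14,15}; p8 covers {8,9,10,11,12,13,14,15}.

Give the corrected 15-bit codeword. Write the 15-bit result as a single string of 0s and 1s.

s1 (pos 1,3,5,7,9,11,13,15): 0⊕0⊕1⊕1⊕1⊕0⊕0⊕0 = 1
s2 (pos 2,3,6,7,10,11,14,15): 0⊕0⊕0⊕1⊕0⊕0⊕0⊕0 = 1
s4 (pos 4,5,6,7,12,13,14,15): 1⊕1⊕0⊕1⊕1⊕0⊕0⊕0 = 0
s8 (pos 8,9,10,11,12,13,14,15): 0⊕1⊕0⊕0⊕1⊕0⊕0⊕0 = 0
Syndrome s8…s1 = 0011 → error at position 3.
Flip position 3: 000110101001000 → 001110101001000

001110101001000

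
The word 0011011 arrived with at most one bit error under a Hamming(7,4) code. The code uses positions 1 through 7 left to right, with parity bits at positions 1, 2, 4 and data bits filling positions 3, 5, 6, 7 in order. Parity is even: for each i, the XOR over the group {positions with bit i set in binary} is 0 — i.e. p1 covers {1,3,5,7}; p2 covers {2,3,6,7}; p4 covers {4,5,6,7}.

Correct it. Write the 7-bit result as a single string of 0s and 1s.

s1 (pos 1,3,5,7): 0⊕1⊕0⊕1 = 0
s2 (pos 2,3,6,7): 0⊕1⊕1⊕1 = 1
s4 (pos 4,5,6,7): 1⊕0⊕1⊕1 = 1
Syndrome s4…s1 = 110 → error at position 6.
Flip position 6: 0011011 → 0011001

0011001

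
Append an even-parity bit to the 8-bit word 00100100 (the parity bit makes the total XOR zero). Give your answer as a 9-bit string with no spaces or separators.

XOR of the 8 data bits: 0⊕0⊕1⊕0⊕0⊕1⊕0⊕0 = 0
Parity bit = 0 (so all 9 bits XOR to 0).

001001000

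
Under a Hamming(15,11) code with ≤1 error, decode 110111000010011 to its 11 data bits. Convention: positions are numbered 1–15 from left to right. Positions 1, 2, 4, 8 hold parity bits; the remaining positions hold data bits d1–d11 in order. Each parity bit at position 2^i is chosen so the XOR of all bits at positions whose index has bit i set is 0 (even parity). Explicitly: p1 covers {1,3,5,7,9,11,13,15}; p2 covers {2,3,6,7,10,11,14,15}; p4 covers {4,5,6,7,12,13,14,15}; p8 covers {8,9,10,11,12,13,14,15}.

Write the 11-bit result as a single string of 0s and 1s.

01100010001

s1 (pos 1,3,5,7,9,11,13,15): 1⊕0⊕1⊕0⊕0⊕1⊕0⊕1 = 0
s2 (pos 2,3,6,7,10,11,14,15): 1⊕0⊕1⊕0⊕0⊕1⊕1⊕1 = 1
s4 (pos 4,5,6,7,12,13,14,15): 1⊕1⊕1⊕0⊕0⊕0⊕1⊕1 = 1
s8 (pos 8,9,10,11,12,13,14,15): 0⊕0⊕0⊕1⊕0⊕0⊕1⊕1 = 1
Syndrome s8…s1 = 1110 → error at position 14.
Flip position 14: 110111000010011 → 110111000010001
Read data bits from positions 3,5,6,7,9,10,11,12,13,14,15: 01100010001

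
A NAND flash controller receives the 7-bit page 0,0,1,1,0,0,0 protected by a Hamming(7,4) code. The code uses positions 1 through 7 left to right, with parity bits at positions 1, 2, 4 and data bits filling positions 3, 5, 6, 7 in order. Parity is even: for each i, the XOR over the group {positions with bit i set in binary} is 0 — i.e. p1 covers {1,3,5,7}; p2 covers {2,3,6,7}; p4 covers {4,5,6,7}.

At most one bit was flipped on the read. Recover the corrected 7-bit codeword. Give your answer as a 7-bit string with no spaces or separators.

0011001

s1 (pos 1,3,5,7): 0⊕1⊕0⊕0 = 1
s2 (pos 2,3,6,7): 0⊕1⊕0⊕0 = 1
s4 (pos 4,5,6,7): 1⊕0⊕0⊕0 = 1
Syndrome s4…s1 = 111 → error at position 7.
Flip position 7: 0011000 → 0011001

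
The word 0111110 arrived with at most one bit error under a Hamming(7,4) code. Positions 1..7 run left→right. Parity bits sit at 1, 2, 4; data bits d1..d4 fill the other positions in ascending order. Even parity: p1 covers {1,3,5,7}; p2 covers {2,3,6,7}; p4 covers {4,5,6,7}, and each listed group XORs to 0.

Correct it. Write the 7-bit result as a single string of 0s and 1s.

0111100

s1 (pos 1,3,5,7): 0⊕1⊕1⊕0 = 0
s2 (pos 2,3,6,7): 1⊕1⊕1⊕0 = 1
s4 (pos 4,5,6,7): 1⊕1⊕1⊕0 = 1
Syndrome s4…s1 = 110 → error at position 6.
Flip position 6: 0111110 → 0111100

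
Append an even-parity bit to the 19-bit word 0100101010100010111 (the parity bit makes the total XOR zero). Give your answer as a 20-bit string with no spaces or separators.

01001010101000101111

XOR of the 19 data bits: 0⊕1⊕0⊕0⊕1⊕0⊕1⊕0⊕1⊕0⊕1⊕0⊕0⊕0⊕1⊕0⊕1⊕1⊕1 = 1
Parity bit = 1 (so all 20 bits XOR to 0).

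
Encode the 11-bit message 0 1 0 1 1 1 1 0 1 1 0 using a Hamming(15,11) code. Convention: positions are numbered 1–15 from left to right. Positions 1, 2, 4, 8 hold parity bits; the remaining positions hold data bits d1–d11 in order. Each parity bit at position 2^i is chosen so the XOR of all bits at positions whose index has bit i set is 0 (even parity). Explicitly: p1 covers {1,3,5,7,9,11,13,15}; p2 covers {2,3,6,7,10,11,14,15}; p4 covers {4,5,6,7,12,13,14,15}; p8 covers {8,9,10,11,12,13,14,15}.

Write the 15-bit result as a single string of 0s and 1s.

Place data at non-parity positions: p1 p2 0 p4 1 0 1 p8 1 1 1 0 1 1 0
p1 (pos 1,3,5,7,9,11,13,15): XOR of data positions = 0⊕1⊕1⊕1⊕1⊕1⊕0 = 1
p2 (pos 2,3,6,7,10,11,14,15): XOR of data positions = 0⊕0⊕1⊕1⊕1⊕1⊕0 = 0
p4 (pos 4,5,6,7,12,13,14,15): XOR of data positions = 1⊕0⊕1⊕0⊕1⊕1⊕0 = 0
p8 (pos 8,9,10,11,12,13,14,15): XOR of data positions = 1⊕1⊕1⊕0⊕1⊕1⊕0 = 1
Codeword: 100010111110110

100010111110110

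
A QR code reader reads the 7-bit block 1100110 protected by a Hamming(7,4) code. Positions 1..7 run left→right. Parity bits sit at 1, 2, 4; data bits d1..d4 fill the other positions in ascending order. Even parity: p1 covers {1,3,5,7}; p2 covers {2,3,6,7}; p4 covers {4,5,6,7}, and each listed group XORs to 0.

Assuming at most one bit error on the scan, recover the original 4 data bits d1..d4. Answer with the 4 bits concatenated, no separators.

s1 (pos 1,3,5,7): 1⊕0⊕1⊕0 = 0
s2 (pos 2,3,6,7): 1⊕0⊕1⊕0 = 0
s4 (pos 4,5,6,7): 0⊕1⊕1⊕0 = 0
Syndrome s4…s1 = 000 → no error.
Read data bits from positions 3,5,6,7: 0110

0110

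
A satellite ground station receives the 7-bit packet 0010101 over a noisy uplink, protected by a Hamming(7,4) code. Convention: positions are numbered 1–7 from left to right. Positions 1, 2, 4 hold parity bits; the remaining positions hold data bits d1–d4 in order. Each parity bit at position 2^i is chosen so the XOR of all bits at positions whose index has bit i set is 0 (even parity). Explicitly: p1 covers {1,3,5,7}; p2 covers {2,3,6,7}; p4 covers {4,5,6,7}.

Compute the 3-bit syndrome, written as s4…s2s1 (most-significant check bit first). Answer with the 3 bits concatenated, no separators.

001

s1 (pos 1,3,5,7): 0⊕1⊕1⊕1 = 1
s2 (pos 2,3,6,7): 0⊕1⊕0⊕1 = 0
s4 (pos 4,5,6,7): 0⊕1⊕0⊕1 = 0
Syndrome s4…s1 = 001 → error at position 1.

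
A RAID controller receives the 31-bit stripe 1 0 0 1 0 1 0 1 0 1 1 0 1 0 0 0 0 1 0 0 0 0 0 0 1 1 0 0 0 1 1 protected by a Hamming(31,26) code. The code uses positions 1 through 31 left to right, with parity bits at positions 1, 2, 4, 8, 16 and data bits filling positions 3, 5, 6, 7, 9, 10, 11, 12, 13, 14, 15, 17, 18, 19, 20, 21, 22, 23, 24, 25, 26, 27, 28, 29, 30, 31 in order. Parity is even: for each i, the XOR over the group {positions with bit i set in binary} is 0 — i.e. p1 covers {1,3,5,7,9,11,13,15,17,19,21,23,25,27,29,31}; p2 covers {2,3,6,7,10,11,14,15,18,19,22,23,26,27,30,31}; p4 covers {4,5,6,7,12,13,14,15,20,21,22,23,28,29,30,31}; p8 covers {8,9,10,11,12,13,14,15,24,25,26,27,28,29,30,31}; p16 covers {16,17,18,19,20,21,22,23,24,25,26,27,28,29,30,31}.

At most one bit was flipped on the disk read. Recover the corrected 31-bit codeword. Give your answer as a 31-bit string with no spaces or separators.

1001010101101000010000101100011

s1 (pos 1,3,5,7,9,11,13,15,17,19,21,23,25,27,29,31): 1⊕0⊕0⊕0⊕0⊕1⊕1⊕0⊕0⊕0⊕0⊕0⊕1⊕0⊕0⊕1 = 1
s2 (pos 2,3,6,7,10,11,14,15,18,19,22,23,26,27,30,31): 0⊕0⊕1⊕0⊕1⊕1⊕0⊕0⊕1⊕0⊕0⊕0⊕1⊕0⊕1⊕1 = 1
s4 (pos 4,5,6,7,12,13,14,15,20,21,22,23,28,29,30,31): 1⊕0⊕1⊕0⊕0⊕1⊕0⊕0⊕0⊕0⊕0⊕0⊕0⊕0⊕1⊕1 = 1
s8 (pos 8,9,10,11,12,13,14,15,24,25,26,27,28,29,30,31): 1⊕0⊕1⊕1⊕0⊕1⊕0⊕0⊕0⊕1⊕1⊕0⊕0⊕0⊕1⊕1 = 0
s16 (pos 16,17,18,19,20,21,22,23,24,25,26,27,28,29,30,31): 0⊕0⊕1⊕0⊕0⊕0⊕0⊕0⊕0⊕1⊕1⊕0⊕0⊕0⊕1⊕1 = 1
Syndrome s16…s1 = 10111 → error at position 23.
Flip position 23: 1001010101101000010000001100011 → 1001010101101000010000101100011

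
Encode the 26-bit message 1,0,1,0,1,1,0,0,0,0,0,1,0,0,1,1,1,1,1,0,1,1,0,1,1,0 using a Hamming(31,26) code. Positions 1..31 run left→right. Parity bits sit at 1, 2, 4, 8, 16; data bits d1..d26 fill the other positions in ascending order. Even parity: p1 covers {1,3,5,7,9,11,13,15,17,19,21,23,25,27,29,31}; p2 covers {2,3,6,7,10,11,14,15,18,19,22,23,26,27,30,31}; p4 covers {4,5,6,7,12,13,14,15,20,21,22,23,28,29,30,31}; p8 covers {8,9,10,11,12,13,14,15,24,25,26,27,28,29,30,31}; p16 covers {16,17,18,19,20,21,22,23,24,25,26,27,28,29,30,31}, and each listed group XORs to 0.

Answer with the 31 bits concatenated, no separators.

1011010111000000100111110110110

Place data at non-parity positions: p1 p2 1 p4 0 1 0 p8 1 1 0 0 0 0 0 p16 1 0 0 1 1 1 1 1 0 1 1 0 1 1 0
p1 (pos 1,3,5,7,9,11,13,15,17,19,21,23,25,27,29,31): XOR of data positions = 1⊕0⊕0⊕1⊕0⊕0⊕0⊕1⊕0⊕1⊕1⊕0⊕1⊕1⊕0 = 1
p2 (pos 2,3,6,7,10,11,14,15,18,19,22,23,26,27,30,31): XOR of data positions = 1⊕1⊕0⊕1⊕0⊕0⊕0⊕0⊕0⊕1⊕1⊕1⊕1⊕1⊕0 = 0
p4 (pos 4,5,6,7,12,13,14,15,20,21,22,23,28,29,30,31): XOR of data positions = 0⊕1⊕0⊕0⊕0⊕0⊕0⊕1⊕1⊕1⊕1⊕0⊕1⊕1⊕0 = 1
p8 (pos 8,9,10,11,12,13,14,15,24,25,26,27,28,29,30,31): XOR of data positions = 1⊕1⊕0⊕0⊕0⊕0⊕0⊕1⊕0⊕1⊕1⊕0⊕1⊕1⊕0 = 1
p16 (pos 16,17,18,19,20,21,22,23,24,25,26,27,28,29,30,31): XOR of data positions = 1⊕0⊕0⊕1⊕1⊕1⊕1⊕1⊕0⊕1⊕1⊕0⊕1⊕1⊕0 = 0
Codeword: 1011010111000000100111110110110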